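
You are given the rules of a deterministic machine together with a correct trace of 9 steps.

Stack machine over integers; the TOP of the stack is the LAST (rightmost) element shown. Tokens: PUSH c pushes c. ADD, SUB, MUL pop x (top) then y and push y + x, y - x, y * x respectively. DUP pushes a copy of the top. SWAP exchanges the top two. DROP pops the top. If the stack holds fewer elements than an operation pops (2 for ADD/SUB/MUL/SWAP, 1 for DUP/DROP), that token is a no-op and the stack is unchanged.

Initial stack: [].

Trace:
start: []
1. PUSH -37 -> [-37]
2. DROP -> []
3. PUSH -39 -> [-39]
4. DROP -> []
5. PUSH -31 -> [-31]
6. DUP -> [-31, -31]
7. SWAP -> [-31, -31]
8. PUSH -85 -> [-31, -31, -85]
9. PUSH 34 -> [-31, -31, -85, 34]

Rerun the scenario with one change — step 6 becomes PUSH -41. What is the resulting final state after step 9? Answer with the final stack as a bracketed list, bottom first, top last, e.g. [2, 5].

(re-executing from step 6 with the substitution; state before step 6: [-31])
6. PUSH -41 -> [-31, -41]
7. SWAP -> [-41, -31]
8. PUSH -85 -> [-41, -31, -85]
9. PUSH 34 -> [-41, -31, -85, 34]

[-41, -31, -85, 34]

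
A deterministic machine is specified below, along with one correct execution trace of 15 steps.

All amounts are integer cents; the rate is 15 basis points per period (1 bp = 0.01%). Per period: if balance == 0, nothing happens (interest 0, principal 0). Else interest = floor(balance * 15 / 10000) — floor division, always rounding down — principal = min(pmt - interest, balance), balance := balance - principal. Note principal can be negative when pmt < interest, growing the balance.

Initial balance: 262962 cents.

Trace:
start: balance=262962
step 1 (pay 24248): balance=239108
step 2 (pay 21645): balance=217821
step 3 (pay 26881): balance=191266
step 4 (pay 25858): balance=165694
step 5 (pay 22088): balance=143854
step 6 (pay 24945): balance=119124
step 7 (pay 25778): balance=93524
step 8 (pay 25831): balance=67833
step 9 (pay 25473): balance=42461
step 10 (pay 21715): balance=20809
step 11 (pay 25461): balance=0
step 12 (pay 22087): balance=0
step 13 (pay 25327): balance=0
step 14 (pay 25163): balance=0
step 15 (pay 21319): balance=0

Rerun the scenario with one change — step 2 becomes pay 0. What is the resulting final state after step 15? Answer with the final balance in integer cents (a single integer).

(re-executing from step 2 with the substitution; state before step 2: balance=239108)
step 2 (pay 0): balance=239466
step 3 (pay 26881): balance=212944
step 4 (pay 25858): balance=187405
step 5 (pay 22088): balance=165598
step 6 (pay 24945): balance=140901
step 7 (pay 25778): balance=115334
step 8 (pay 25831): balance=89676
step 9 (pay 25473): balance=64337
step 10 (pay 21715): balance=42718
step 11 (pay 25461): balance=17321
step 12 (pay 22087): balance=0
step 13 (pay 25327): balance=0
step 14 (pay 25163): balance=0
step 15 (pay 21319): balance=0

0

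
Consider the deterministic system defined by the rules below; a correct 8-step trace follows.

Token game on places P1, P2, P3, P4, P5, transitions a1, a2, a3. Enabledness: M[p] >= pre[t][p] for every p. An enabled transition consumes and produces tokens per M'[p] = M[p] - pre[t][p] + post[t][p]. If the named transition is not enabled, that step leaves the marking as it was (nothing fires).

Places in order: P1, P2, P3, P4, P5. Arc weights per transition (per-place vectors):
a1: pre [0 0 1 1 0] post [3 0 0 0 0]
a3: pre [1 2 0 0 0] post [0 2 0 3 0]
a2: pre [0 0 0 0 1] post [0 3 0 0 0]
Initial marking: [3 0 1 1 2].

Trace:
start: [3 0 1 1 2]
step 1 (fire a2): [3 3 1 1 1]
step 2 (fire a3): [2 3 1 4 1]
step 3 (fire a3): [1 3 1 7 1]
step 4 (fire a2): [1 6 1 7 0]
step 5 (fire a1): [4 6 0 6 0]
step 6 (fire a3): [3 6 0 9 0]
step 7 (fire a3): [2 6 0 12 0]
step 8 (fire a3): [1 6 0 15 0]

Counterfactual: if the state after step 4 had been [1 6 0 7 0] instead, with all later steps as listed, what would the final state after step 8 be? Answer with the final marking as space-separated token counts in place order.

0 6 0 10 0

state after step 4 := [1 6 0 7 0]
step 5 (fire a1): [1 6 0 7 0]
step 6 (fire a3): [0 6 0 10 0]
step 7 (fire a3): [0 6 0 10 0]
step 8 (fire a3): [0 6 0 10 0]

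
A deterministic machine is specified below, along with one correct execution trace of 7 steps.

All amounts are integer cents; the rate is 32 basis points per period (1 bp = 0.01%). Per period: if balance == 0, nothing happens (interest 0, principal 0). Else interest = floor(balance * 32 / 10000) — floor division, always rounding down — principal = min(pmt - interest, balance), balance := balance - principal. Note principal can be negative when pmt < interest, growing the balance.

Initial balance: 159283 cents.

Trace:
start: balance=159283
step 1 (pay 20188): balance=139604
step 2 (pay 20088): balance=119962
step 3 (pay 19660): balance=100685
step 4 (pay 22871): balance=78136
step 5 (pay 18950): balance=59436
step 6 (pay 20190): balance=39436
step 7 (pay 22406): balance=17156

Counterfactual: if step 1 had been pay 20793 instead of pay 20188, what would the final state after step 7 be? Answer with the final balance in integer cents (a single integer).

(re-executing from step 1 with the substitution; state before step 1: balance=159283)
step 1 (pay 20793): balance=138999
step 2 (pay 20088): balance=119355
step 3 (pay 19660): balance=100076
step 4 (pay 22871): balance=77525
step 5 (pay 18950): balance=58823
step 6 (pay 20190): balance=38821
step 7 (pay 22406): balance=16539

16539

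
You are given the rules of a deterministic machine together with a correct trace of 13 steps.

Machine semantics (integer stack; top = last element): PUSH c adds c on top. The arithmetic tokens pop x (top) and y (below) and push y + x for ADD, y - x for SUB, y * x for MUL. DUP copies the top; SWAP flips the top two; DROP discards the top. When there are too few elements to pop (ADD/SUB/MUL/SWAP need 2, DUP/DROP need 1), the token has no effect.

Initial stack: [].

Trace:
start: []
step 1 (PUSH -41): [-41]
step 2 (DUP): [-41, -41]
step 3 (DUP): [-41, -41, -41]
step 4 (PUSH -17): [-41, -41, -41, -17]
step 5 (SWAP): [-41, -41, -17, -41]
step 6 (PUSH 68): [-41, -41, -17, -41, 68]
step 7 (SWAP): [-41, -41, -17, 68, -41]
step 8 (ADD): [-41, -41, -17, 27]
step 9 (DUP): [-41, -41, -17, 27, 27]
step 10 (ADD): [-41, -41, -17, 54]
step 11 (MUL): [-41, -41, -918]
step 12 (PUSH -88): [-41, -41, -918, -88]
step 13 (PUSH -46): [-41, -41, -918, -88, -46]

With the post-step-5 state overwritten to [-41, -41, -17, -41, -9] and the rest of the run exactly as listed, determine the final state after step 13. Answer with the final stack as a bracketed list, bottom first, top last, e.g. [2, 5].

[-41, -41, -17, -4838, -88, -46]

state after step 5 := [-41, -41, -17, -41, -9]
step 6 (PUSH 68): [-41, -41, -17, -41, -9, 68]
step 7 (SWAP): [-41, -41, -17, -41, 68, -9]
step 8 (ADD): [-41, -41, -17, -41, 59]
step 9 (DUP): [-41, -41, -17, -41, 59, 59]
step 10 (ADD): [-41, -41, -17, -41, 118]
step 11 (MUL): [-41, -41, -17, -4838]
step 12 (PUSH -88): [-41, -41, -17, -4838, -88]
step 13 (PUSH -46): [-41, -41, -17, -4838, -88, -46]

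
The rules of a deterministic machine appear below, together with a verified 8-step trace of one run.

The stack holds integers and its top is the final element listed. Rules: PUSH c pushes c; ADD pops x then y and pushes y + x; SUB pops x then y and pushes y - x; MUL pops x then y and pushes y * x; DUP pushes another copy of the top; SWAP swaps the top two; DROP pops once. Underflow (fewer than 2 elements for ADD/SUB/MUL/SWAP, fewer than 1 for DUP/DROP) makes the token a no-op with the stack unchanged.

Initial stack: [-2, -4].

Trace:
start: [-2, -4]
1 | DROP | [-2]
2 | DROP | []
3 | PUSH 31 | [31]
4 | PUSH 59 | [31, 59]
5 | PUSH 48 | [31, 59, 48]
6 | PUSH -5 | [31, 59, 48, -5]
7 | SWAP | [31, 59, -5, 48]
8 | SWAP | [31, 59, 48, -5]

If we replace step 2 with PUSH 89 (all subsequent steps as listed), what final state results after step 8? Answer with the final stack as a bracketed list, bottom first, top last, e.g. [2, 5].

[-2, 89, 31, 59, 48, -5]

(re-executing from step 2 with the substitution; state before step 2: [-2])
2 | PUSH 89 | [-2, 89]
3 | PUSH 31 | [-2, 89, 31]
4 | PUSH 59 | [-2, 89, 31, 59]
5 | PUSH 48 | [-2, 89, 31, 59, 48]
6 | PUSH -5 | [-2, 89, 31, 59, 48, -5]
7 | SWAP | [-2, 89, 31, 59, -5, 48]
8 | SWAP | [-2, 89, 31, 59, 48, -5]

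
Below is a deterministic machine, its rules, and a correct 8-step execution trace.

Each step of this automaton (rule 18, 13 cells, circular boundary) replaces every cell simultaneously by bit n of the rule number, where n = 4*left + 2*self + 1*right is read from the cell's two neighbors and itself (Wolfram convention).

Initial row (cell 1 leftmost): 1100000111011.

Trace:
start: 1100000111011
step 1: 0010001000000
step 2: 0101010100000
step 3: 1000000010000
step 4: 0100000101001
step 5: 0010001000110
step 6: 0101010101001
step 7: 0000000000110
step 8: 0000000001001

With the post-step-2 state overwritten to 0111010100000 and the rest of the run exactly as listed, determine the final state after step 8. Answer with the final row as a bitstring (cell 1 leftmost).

state after step 2 := 0111010100000
step 3: 1000000010000
step 4: 0100000101001
step 5: 0010001000110
step 6: 0101010101001
step 7: 0000000000110
step 8: 0000000001001

0000000001001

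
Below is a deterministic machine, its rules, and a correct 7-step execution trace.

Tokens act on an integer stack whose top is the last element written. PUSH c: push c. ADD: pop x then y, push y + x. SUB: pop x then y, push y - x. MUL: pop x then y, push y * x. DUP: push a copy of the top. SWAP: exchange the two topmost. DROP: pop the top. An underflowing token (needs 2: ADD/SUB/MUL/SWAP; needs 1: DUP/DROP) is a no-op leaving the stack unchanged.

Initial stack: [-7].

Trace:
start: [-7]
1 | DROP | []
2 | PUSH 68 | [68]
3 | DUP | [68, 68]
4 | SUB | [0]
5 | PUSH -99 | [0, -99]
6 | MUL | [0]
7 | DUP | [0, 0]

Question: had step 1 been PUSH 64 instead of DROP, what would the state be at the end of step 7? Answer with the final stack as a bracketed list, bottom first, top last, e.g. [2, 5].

[-7, 64, 0, 0]

(re-executing from step 1 with the substitution; state before step 1: [-7])
1 | PUSH 64 | [-7, 64]
2 | PUSH 68 | [-7, 64, 68]
3 | DUP | [-7, 64, 68, 68]
4 | SUB | [-7, 64, 0]
5 | PUSH -99 | [-7, 64, 0, -99]
6 | MUL | [-7, 64, 0]
7 | DUP | [-7, 64, 0, 0]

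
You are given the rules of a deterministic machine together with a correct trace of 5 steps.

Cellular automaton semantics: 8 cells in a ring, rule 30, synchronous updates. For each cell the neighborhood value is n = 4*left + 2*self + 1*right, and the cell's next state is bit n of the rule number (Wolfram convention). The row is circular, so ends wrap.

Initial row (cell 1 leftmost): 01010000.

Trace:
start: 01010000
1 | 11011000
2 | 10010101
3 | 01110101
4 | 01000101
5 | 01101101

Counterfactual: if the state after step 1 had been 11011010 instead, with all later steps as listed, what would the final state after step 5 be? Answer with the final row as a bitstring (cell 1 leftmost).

state after step 1 := 11011010
2 | 10010010
3 | 11111110
4 | 10000000
5 | 11000001

11000001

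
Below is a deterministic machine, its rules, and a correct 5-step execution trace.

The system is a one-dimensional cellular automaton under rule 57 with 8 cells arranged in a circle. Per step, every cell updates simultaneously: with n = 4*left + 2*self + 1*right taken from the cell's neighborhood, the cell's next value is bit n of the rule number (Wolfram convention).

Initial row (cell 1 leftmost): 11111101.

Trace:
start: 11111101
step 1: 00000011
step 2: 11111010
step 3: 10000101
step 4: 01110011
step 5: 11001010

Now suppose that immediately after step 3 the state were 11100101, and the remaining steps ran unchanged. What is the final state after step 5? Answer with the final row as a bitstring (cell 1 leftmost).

state after step 3 := 11100101
step 4: 00010011
step 5: 11001010

11001010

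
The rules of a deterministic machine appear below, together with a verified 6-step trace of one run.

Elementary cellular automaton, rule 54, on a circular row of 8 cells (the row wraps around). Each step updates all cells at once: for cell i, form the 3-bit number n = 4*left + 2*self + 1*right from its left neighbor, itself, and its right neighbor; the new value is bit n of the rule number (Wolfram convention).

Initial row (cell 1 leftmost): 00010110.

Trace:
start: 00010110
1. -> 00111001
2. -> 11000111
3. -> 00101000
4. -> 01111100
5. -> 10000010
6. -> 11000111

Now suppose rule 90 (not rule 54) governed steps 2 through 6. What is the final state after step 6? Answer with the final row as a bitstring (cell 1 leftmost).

00000000

(re-executing steps 2..6 under rule 90; state before step 2: 00111001)
2. -> 11101110
3. -> 10101010
4. -> 00000000
5. -> 00000000
6. -> 00000000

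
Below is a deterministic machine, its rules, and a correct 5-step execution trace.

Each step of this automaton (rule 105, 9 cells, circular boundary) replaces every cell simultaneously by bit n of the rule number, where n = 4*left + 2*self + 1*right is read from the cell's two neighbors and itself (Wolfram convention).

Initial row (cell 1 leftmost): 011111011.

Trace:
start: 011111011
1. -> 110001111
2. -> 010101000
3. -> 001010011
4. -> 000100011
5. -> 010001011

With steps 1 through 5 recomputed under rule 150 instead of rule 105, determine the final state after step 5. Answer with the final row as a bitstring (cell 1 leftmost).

(re-executing steps 1..5 under rule 150; state before step 1: 011111011)
1. -> 001110000
2. -> 010101000
3. -> 110101100
4. -> 000100011
5. -> 101110100

101110100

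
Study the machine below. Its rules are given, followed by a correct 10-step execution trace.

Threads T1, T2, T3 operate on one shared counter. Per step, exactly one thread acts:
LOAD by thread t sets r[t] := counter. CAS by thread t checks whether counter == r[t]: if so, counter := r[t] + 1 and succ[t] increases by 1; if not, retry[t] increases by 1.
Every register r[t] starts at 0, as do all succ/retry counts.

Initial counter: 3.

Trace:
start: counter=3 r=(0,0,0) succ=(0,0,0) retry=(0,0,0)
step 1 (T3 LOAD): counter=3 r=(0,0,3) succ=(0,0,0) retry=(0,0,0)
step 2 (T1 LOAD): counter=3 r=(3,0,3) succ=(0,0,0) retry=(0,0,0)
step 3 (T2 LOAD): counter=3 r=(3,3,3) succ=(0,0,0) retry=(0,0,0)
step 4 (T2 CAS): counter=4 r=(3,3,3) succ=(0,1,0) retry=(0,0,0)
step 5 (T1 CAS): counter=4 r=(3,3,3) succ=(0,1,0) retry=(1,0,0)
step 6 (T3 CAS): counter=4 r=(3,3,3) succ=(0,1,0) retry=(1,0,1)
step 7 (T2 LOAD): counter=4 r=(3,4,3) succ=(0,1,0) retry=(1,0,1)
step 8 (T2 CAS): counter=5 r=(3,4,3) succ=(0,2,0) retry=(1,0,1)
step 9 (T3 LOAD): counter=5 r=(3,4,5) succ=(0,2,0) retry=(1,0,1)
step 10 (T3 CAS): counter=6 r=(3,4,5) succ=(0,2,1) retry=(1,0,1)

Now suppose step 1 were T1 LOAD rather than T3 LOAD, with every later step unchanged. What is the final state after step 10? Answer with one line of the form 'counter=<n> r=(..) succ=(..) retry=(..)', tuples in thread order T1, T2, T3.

(re-executing from step 1 with the substitution; state before step 1: counter=3 r=(0,0,0) succ=(0,0,0) retry=(0,0,0))
step 1 (T1 LOAD): counter=3 r=(3,0,0) succ=(0,0,0) retry=(0,0,0)
step 2 (T1 LOAD): counter=3 r=(3,0,0) succ=(0,0,0) retry=(0,0,0)
step 3 (T2 LOAD): counter=3 r=(3,3,0) succ=(0,0,0) retry=(0,0,0)
step 4 (T2 CAS): counter=4 r=(3,3,0) succ=(0,1,0) retry=(0,0,0)
step 5 (T1 CAS): counter=4 r=(3,3,0) succ=(0,1,0) retry=(1,0,0)
step 6 (T3 CAS): counter=4 r=(3,3,0) succ=(0,1,0) retry=(1,0,1)
step 7 (T2 LOAD): counter=4 r=(3,4,0) succ=(0,1,0) retry=(1,0,1)
step 8 (T2 CAS): counter=5 r=(3,4,0) succ=(0,2,0) retry=(1,0,1)
step 9 (T3 LOAD): counter=5 r=(3,4,5) succ=(0,2,0) retry=(1,0,1)
step 10 (T3 CAS): counter=6 r=(3,4,5) succ=(0,2,1) retry=(1,0,1)

counter=6 r=(3,4,5) succ=(0,2,1) retry=(1,0,1)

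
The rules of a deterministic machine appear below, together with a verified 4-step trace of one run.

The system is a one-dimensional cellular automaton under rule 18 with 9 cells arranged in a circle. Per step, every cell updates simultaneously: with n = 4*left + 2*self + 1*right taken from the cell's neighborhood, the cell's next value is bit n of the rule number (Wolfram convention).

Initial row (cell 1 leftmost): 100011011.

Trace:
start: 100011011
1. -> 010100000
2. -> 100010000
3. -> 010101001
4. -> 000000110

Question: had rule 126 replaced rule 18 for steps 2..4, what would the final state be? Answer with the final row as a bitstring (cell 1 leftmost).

(re-executing steps 2..4 under rule 126; state before step 2: 010100000)
2. -> 111110000
3. -> 100011001
4. -> 110111111

110111111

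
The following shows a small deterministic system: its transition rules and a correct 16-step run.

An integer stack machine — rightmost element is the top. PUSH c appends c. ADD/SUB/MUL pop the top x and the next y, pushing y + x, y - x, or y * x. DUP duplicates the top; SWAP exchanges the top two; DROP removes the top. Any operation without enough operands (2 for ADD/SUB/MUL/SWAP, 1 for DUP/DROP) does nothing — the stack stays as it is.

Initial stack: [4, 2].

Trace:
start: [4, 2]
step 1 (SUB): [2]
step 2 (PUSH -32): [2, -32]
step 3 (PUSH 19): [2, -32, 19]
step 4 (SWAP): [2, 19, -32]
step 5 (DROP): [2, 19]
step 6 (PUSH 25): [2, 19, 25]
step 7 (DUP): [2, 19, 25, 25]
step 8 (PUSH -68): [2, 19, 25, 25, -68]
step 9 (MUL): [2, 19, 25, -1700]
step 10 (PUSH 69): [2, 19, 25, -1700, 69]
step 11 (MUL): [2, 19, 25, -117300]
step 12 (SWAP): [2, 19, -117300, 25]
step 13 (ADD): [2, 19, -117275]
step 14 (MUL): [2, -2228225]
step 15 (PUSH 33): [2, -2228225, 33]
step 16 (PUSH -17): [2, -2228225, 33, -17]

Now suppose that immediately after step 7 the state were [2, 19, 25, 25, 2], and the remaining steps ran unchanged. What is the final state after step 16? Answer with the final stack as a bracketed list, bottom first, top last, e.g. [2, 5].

[2, 19, -233975, 33, -17]

state after step 7 := [2, 19, 25, 25, 2]
step 8 (PUSH -68): [2, 19, 25, 25, 2, -68]
step 9 (MUL): [2, 19, 25, 25, -136]
step 10 (PUSH 69): [2, 19, 25, 25, -136, 69]
step 11 (MUL): [2, 19, 25, 25, -9384]
step 12 (SWAP): [2, 19, 25, -9384, 25]
step 13 (ADD): [2, 19, 25, -9359]
step 14 (MUL): [2, 19, -233975]
step 15 (PUSH 33): [2, 19, -233975, 33]
step 16 (PUSH -17): [2, 19, -233975, 33, -17]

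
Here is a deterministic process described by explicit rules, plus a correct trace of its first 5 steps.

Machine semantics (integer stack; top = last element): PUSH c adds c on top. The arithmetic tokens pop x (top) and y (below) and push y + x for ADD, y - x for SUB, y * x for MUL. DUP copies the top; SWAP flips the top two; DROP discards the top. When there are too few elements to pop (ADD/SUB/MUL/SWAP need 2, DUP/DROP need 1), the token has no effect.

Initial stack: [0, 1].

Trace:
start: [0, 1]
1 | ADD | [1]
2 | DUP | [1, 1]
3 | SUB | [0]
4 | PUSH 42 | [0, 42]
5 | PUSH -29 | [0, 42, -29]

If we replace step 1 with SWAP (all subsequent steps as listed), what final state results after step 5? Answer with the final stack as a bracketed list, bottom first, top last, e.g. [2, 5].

[1, 0, 42, -29]

(re-executing from step 1 with the substitution; state before step 1: [0, 1])
1 | SWAP | [1, 0]
2 | DUP | [1, 0, 0]
3 | SUB | [1, 0]
4 | PUSH 42 | [1, 0, 42]
5 | PUSH -29 | [1, 0, 42, -29]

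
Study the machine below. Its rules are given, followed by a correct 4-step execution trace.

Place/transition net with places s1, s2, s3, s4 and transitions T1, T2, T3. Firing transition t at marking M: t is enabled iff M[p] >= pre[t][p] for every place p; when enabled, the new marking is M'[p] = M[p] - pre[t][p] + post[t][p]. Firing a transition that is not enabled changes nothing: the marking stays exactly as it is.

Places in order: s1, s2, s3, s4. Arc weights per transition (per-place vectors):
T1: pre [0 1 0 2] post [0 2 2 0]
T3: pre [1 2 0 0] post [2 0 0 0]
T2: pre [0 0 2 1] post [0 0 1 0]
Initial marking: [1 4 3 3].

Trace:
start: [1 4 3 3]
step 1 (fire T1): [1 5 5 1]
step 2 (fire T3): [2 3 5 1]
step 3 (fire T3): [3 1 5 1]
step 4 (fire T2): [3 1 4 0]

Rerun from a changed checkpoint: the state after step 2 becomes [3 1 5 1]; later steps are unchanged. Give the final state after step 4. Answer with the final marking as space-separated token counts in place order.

state after step 2 := [3 1 5 1]
step 3 (fire T3): [3 1 5 1]
step 4 (fire T2): [3 1 4 0]

3 1 4 0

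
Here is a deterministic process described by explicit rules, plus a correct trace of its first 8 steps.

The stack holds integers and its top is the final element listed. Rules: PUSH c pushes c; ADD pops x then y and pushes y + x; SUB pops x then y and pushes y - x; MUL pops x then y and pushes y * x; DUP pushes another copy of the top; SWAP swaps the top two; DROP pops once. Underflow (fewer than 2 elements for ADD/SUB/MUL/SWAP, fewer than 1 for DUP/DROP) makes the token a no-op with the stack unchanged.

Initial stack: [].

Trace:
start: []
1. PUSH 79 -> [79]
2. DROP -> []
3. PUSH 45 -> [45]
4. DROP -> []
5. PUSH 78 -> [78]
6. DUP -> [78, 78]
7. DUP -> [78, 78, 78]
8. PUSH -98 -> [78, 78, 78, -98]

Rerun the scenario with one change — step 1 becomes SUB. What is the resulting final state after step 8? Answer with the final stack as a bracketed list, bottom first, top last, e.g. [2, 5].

(re-executing from step 1 with the substitution; state before step 1: [])
1. SUB -> []
2. DROP -> []
3. PUSH 45 -> [45]
4. DROP -> []
5. PUSH 78 -> [78]
6. DUP -> [78, 78]
7. DUP -> [78, 78, 78]
8. PUSH -98 -> [78, 78, 78, -98]

[78, 78, 78, -98]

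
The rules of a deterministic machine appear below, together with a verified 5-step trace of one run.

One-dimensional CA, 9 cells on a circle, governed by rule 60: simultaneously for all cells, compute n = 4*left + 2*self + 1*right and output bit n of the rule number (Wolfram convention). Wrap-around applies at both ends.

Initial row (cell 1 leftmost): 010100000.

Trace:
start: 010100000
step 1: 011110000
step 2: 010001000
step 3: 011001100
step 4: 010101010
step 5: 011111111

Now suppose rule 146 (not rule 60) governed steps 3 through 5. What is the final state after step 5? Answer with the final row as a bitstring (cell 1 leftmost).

(re-executing steps 3..5 under rule 146; state before step 3: 010001000)
step 3: 101010100
step 4: 000000011
step 5: 100000100

100000100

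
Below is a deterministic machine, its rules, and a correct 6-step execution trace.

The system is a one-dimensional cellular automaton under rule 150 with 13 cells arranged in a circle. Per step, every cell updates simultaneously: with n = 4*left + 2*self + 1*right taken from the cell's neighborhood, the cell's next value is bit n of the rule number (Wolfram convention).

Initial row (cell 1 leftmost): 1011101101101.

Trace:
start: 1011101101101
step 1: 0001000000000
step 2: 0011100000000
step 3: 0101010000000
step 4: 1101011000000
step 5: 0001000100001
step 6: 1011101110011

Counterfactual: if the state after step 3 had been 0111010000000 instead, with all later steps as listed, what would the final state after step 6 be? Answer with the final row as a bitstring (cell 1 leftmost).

state after step 3 := 0111010000000
step 4: 1010011000000
step 5: 1011100100001
step 6: 0001011110010

0001011110010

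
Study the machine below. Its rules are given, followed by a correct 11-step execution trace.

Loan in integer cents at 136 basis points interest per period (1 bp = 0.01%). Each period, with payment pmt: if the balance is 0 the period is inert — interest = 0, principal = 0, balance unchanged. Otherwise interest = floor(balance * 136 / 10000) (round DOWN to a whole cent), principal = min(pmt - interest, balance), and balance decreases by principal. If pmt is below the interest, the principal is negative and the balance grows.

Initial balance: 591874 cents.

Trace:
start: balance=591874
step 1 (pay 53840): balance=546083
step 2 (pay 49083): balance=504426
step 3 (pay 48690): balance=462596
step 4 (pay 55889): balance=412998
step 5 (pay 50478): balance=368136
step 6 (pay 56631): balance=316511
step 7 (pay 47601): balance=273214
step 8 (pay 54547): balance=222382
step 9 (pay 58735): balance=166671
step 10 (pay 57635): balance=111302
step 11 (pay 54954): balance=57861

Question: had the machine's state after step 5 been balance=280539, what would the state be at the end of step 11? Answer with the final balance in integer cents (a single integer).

state after step 5 := balance=280539
step 6 (pay 56631): balance=227723
step 7 (pay 47601): balance=183219
step 8 (pay 54547): balance=131163
step 9 (pay 58735): balance=74211
step 10 (pay 57635): balance=17585
step 11 (pay 54954): balance=0

0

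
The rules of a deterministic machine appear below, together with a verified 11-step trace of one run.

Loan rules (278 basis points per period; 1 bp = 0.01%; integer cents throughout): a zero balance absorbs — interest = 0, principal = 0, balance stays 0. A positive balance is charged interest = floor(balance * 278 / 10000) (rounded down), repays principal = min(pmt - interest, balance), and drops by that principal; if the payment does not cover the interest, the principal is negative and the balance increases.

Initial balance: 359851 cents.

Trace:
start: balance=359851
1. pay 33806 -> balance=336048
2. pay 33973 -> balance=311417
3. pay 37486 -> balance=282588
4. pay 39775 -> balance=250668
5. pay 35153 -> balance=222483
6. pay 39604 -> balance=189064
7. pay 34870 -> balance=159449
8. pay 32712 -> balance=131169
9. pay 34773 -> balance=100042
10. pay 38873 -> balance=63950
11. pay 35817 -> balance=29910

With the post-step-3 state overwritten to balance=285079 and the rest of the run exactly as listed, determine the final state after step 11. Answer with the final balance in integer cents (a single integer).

33012

state after step 3 := balance=285079
4. pay 39775 -> balance=253229
5. pay 35153 -> balance=225115
6. pay 39604 -> balance=191769
7. pay 34870 -> balance=162230
8. pay 32712 -> balance=134027
9. pay 34773 -> balance=102979
10. pay 38873 -> balance=66968
11. pay 35817 -> balance=33012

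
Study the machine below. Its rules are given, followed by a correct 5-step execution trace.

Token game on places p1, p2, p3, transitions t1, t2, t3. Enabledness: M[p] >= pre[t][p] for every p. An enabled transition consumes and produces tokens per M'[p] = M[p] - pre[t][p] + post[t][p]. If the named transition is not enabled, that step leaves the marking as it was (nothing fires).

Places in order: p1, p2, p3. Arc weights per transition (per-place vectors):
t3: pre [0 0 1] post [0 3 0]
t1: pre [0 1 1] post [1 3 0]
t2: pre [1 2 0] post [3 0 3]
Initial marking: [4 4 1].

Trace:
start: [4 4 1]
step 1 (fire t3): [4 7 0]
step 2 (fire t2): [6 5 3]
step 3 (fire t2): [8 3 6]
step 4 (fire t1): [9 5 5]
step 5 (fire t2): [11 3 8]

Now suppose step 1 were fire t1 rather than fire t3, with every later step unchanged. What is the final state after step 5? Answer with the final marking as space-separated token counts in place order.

(re-executing from step 1 with the substitution; state before step 1: [4 4 1])
step 1 (fire t1): [5 6 0]
step 2 (fire t2): [7 4 3]
step 3 (fire t2): [9 2 6]
step 4 (fire t1): [10 4 5]
step 5 (fire t2): [12 2 8]

12 2 8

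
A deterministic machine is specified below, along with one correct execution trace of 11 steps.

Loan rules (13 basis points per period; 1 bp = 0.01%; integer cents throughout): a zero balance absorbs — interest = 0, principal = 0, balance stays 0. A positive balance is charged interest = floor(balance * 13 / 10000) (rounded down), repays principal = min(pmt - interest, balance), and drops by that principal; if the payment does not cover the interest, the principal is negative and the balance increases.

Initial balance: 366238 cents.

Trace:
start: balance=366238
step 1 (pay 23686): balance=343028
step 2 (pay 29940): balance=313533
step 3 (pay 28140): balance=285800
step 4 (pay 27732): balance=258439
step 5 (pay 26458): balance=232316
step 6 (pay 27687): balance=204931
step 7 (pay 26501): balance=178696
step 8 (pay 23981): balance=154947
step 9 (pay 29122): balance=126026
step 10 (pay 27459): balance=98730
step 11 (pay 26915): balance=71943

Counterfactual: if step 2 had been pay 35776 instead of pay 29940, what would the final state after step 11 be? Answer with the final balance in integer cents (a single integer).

66038

(re-executing from step 2 with the substitution; state before step 2: balance=343028)
step 2 (pay 35776): balance=307697
step 3 (pay 28140): balance=279957
step 4 (pay 27732): balance=252588
step 5 (pay 26458): balance=226458
step 6 (pay 27687): balance=199065
step 7 (pay 26501): balance=172822
step 8 (pay 23981): balance=149065
step 9 (pay 29122): balance=120136
step 10 (pay 27459): balance=92833
step 11 (pay 26915): balance=66038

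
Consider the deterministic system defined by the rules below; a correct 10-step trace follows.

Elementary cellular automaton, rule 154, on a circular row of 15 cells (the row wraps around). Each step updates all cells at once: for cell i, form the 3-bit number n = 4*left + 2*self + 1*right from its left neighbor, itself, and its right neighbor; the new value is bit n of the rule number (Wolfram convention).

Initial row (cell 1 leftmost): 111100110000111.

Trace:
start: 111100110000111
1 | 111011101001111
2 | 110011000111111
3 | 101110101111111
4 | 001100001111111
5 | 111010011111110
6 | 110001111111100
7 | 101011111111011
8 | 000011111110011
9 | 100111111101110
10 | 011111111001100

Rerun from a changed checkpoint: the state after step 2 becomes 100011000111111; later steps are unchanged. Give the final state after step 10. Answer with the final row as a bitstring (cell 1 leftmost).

state after step 2 := 100011000111111
3 | 010110101111111
4 | 000100001111110
5 | 001010011111101
6 | 110001111111000
7 | 101011111110101
8 | 000011111100001
9 | 100111111010010
10 | 011111110001100

011111110001100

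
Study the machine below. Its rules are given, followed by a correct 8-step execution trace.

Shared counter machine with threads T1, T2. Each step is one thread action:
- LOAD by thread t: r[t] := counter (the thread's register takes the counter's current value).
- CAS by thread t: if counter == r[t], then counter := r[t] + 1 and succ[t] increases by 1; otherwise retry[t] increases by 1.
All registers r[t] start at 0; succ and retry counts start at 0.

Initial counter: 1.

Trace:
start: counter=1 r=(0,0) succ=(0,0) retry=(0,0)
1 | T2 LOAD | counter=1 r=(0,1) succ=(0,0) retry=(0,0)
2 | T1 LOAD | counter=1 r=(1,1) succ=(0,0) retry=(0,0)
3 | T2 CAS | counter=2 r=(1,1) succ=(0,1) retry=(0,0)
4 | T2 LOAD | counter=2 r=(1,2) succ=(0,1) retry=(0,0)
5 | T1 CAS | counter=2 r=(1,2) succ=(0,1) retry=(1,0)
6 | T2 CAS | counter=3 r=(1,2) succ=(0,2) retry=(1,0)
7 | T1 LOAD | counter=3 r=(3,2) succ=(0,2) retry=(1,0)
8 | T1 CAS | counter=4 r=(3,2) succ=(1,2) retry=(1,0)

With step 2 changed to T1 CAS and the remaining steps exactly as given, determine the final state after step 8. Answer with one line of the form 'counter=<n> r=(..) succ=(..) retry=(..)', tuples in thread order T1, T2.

(re-executing from step 2 with the substitution; state before step 2: counter=1 r=(0,1) succ=(0,0) retry=(0,0))
2 | T1 CAS | counter=1 r=(0,1) succ=(0,0) retry=(1,0)
3 | T2 CAS | counter=2 r=(0,1) succ=(0,1) retry=(1,0)
4 | T2 LOAD | counter=2 r=(0,2) succ=(0,1) retry=(1,0)
5 | T1 CAS | counter=2 r=(0,2) succ=(0,1) retry=(2,0)
6 | T2 CAS | counter=3 r=(0,2) succ=(0,2) retry=(2,0)
7 | T1 LOAD | counter=3 r=(3,2) succ=(0,2) retry=(2,0)
8 | T1 CAS | counter=4 r=(3,2) succ=(1,2) retry=(2,0)

counter=4 r=(3,2) succ=(1,2) retry=(2,0)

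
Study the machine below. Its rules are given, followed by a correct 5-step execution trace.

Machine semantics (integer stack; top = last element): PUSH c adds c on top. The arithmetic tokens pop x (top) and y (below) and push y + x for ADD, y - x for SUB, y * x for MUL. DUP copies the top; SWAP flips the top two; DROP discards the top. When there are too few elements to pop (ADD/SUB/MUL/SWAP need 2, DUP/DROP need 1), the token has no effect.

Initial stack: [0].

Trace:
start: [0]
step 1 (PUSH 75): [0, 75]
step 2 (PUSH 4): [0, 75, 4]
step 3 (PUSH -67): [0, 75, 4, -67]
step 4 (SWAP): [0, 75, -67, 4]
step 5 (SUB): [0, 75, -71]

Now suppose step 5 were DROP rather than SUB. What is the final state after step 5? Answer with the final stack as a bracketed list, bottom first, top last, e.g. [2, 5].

[0, 75, -67]

(re-executing from step 5 with the substitution; state before step 5: [0, 75, -67, 4])
step 5 (DROP): [0, 75, -67]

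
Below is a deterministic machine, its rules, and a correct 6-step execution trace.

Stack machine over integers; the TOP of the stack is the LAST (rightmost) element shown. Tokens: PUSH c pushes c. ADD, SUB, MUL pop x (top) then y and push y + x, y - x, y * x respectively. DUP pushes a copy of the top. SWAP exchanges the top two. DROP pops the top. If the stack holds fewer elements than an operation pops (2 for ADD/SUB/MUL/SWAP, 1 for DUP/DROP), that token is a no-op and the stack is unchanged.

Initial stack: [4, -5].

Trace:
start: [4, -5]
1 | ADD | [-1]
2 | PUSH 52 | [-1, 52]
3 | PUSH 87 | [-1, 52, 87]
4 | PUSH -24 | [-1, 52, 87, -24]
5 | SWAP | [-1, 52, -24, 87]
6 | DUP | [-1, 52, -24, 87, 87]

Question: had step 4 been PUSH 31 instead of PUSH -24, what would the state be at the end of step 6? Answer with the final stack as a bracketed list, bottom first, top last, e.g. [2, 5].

[-1, 52, 31, 87, 87]

(re-executing from step 4 with the substitution; state before step 4: [-1, 52, 87])
4 | PUSH 31 | [-1, 52, 87, 31]
5 | SWAP | [-1, 52, 31, 87]
6 | DUP | [-1, 52, 31, 87, 87]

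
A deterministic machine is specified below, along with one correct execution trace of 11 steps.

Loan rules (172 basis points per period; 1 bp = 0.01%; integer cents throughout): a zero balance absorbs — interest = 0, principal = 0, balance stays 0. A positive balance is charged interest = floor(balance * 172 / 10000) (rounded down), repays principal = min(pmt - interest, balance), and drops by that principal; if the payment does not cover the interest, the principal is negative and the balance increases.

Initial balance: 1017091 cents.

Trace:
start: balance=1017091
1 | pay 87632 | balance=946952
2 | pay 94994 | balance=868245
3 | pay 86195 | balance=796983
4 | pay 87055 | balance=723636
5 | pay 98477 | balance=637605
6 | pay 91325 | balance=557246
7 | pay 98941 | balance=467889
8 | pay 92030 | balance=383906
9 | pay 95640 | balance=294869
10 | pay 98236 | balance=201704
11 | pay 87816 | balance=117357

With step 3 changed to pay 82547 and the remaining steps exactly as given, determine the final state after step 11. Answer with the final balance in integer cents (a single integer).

121538

(re-executing from step 3 with the substitution; state before step 3: balance=868245)
3 | pay 82547 | balance=800631
4 | pay 87055 | balance=727346
5 | pay 98477 | balance=641379
6 | pay 91325 | balance=561085
7 | pay 98941 | balance=471794
8 | pay 92030 | balance=387878
9 | pay 95640 | balance=298909
10 | pay 98236 | balance=205814
11 | pay 87816 | balance=121538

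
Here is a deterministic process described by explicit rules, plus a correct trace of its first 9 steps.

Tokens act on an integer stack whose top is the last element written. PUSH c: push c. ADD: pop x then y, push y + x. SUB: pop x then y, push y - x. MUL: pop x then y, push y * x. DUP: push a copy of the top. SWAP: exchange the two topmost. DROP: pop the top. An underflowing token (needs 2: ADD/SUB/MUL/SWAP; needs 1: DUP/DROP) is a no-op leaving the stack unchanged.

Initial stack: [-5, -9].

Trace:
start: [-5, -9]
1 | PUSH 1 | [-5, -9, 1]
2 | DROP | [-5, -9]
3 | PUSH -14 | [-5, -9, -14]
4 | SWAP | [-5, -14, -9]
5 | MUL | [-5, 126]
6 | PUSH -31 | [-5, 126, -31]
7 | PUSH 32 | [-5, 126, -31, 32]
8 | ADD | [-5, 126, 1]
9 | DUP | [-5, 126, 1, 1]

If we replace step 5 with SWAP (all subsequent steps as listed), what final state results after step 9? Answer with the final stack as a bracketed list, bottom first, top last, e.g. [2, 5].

[-5, -9, -14, 1, 1]

(re-executing from step 5 with the substitution; state before step 5: [-5, -14, -9])
5 | SWAP | [-5, -9, -14]
6 | PUSH -31 | [-5, -9, -14, -31]
7 | PUSH 32 | [-5, -9, -14, -31, 32]
8 | ADD | [-5, -9, -14, 1]
9 | DUP | [-5, -9, -14, 1, 1]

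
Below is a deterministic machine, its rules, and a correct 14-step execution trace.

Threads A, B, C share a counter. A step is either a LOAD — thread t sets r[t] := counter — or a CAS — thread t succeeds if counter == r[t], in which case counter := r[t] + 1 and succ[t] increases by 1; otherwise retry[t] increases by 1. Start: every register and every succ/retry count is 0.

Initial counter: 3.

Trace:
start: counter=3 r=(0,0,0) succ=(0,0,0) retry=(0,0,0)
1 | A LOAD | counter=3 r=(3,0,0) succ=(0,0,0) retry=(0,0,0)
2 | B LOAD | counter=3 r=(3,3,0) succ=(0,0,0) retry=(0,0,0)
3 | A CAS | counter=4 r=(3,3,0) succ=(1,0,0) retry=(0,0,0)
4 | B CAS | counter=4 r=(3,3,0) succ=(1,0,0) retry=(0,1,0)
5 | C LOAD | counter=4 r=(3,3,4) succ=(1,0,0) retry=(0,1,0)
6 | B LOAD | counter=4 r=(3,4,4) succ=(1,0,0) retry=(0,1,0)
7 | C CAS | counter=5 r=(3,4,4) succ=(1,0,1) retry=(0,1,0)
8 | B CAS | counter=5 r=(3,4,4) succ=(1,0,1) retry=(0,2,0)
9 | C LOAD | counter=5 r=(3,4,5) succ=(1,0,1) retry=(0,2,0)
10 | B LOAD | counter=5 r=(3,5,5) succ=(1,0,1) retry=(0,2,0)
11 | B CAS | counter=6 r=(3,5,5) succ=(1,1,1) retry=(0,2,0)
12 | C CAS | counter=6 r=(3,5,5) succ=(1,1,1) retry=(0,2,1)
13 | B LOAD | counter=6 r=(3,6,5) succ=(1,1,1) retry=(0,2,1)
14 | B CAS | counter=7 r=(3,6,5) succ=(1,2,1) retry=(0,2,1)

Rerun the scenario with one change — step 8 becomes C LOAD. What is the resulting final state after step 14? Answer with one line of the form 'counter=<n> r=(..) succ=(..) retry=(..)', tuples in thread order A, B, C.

counter=7 r=(3,6,5) succ=(1,2,1) retry=(0,1,1)

(re-executing from step 8 with the substitution; state before step 8: counter=5 r=(3,4,4) succ=(1,0,1) retry=(0,1,0))
8 | C LOAD | counter=5 r=(3,4,5) succ=(1,0,1) retry=(0,1,0)
9 | C LOAD | counter=5 r=(3,4,5) succ=(1,0,1) retry=(0,1,0)
10 | B LOAD | counter=5 r=(3,5,5) succ=(1,0,1) retry=(0,1,0)
11 | B CAS | counter=6 r=(3,5,5) succ=(1,1,1) retry=(0,1,0)
12 | C CAS | counter=6 r=(3,5,5) succ=(1,1,1) retry=(0,1,1)
13 | B LOAD | counter=6 r=(3,6,5) succ=(1,1,1) retry=(0,1,1)
14 | B CAS | counter=7 r=(3,6,5) succ=(1,2,1) retry=(0,1,1)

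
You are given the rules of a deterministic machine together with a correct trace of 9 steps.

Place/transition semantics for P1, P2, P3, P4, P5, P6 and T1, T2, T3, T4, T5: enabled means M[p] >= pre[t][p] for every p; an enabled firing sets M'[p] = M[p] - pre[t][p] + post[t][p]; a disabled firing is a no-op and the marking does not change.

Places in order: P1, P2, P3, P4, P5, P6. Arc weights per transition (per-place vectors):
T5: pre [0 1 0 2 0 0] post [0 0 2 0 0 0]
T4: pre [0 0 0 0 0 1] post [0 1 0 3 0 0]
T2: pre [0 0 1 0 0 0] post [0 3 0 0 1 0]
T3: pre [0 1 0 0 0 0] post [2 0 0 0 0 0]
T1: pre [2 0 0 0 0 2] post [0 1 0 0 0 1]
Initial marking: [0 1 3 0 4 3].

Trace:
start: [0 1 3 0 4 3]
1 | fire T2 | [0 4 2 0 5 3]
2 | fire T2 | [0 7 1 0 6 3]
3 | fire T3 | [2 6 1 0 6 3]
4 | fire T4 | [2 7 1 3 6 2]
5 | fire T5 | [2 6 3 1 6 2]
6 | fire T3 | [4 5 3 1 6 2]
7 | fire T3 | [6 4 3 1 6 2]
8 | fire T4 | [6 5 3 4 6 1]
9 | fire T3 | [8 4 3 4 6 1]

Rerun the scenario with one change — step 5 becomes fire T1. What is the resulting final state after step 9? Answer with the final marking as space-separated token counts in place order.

6 6 1 6 6 0

(re-executing from step 5 with the substitution; state before step 5: [2 7 1 3 6 2])
5 | fire T1 | [0 8 1 3 6 1]
6 | fire T3 | [2 7 1 3 6 1]
7 | fire T3 | [4 6 1 3 6 1]
8 | fire T4 | [4 7 1 6 6 0]
9 | fire T3 | [6 6 1 6 6 0]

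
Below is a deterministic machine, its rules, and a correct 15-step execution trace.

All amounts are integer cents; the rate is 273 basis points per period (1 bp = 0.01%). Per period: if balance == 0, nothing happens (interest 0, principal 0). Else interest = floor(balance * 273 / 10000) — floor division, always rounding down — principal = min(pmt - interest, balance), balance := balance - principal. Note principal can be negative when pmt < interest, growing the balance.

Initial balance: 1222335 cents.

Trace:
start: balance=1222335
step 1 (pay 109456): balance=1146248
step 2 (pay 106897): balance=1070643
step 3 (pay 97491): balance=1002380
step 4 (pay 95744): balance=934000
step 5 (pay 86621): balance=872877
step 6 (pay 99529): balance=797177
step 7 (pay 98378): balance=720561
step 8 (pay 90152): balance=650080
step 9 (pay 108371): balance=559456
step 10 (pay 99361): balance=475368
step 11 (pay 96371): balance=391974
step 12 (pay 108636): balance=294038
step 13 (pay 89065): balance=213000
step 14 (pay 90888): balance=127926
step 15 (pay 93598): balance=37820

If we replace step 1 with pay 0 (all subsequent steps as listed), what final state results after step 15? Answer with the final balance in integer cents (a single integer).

(re-executing from step 1 with the substitution; state before step 1: balance=1222335)
step 1 (pay 0): balance=1255704
step 2 (pay 106897): balance=1183087
step 3 (pay 97491): balance=1117894
step 4 (pay 95744): balance=1052668
step 5 (pay 86621): balance=994784
step 6 (pay 99529): balance=922412
step 7 (pay 98378): balance=849215
step 8 (pay 90152): balance=782246
step 9 (pay 108371): balance=695230
step 10 (pay 99361): balance=614848
step 11 (pay 96371): balance=535262
step 12 (pay 108636): balance=441238
step 13 (pay 89065): balance=364218
step 14 (pay 90888): balance=283273
step 15 (pay 93598): balance=197408

197408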